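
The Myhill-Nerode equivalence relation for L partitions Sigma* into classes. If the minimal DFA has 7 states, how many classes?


Myhill-Nerode theorem:
Number of equivalence classes = number of states in minimal DFA
Minimal DFA states = 7
Therefore equivalence classes = 7

7


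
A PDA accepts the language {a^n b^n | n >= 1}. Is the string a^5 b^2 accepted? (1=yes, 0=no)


Language requires equal numbers of a's and b's
PDA pushes for each 'a', pops for each 'b'
Number of a's = 5
Number of b's = 2
5 != 2 -> Reject

0


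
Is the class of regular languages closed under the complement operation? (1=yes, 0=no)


Regular languages are closed under:
- Union (DFA product construction)
- Intersection (DFA product construction)
- Complement (swap accept/reject states)
- Concatenation (NFA construction)
- Kleene star (NFA construction)
complement is in this list
Therefore: closed

1


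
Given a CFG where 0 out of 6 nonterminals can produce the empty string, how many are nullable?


Nonterminals: {S, A, B, C, D, E}
A nonterminal is nullable if it can derive epsilon
Counting nullable nonterminals: 0
Total nullable = 0

0


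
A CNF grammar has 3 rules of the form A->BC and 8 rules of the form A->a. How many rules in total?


CNF allows two rule forms:
  A -> BC (binary): 3 rules
  A -> a (terminal): 8 rules
Total = 3 + 8 = 11

11


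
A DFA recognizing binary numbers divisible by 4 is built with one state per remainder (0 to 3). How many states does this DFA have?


Divisibility by 4 is tracked via the remainder mod 4: 0, 1, ..., 3
The construction assigns one state to each remainder
Number of remainders = 4

4


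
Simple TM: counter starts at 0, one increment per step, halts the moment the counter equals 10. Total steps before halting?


Counter starts at 0. Counting sequence:
  Step 1: counter = 1
  Step 2: counter = 2
  Step 3: counter = 3
  Step 4: counter = 4
  Step 5: counter = 5
  Step 6: counter = 6
  ...
  Step 10: counter = 10
Counter reached 10 -> halt
Total steps = 10

10


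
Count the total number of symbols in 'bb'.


String: 'bb'
Counting characters:
  'b' appears 2 time(s)
Total length = 0 + 2 = 2

2


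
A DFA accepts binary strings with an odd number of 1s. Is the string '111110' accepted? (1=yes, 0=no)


DFA has 2 states: q_even (start, accept=no) and q_odd
Processing string '111110' character by character:
  Position 0: read '1', 1-count=1 -> q_odd
  Position 1: read '1', 1-count=2 -> q_even
  Position 2: read '1', 1-count=3 -> q_odd
  Position 3: read '1', 1-count=4 -> q_even
  Position 4: read '1', 1-count=5 -> q_odd
  Position 5: read '0', 1-count=5 -> q_odd (no change)
Final state: q_odd, total 1s = 5 (odd); the DFA requires an odd count -> accept

1


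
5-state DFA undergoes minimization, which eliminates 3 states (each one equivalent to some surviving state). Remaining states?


Original DFA: 5 states
Redundant states removed: 3
Minimized states = original - removed
= 5 - 3
= 2

2


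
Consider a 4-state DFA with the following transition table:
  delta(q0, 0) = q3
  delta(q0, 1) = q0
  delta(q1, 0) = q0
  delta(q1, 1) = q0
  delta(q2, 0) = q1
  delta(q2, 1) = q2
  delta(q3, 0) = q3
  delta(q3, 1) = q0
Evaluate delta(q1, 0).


Looking up transition function:
delta(q1, 0) in the table
Row: q1, Column: 0
Result: q0

q0


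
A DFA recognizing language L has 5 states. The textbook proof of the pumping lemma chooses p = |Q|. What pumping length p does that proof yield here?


Pumping lemma for regular languages (standard proof):
Take p = |Q|, the number of DFA states.
Any string of length >= |Q| passes through |Q|+1 states while reading its first |Q| symbols,
so by pigeonhole some state repeats, giving the loop that can be pumped.
Here |Q| = 5
Therefore the proof uses p = 5

5


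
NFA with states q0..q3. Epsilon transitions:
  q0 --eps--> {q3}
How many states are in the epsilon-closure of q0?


Starting from q0
Initialize closure = {q0}
Follow epsilon from q0 -> add q3
Final closure: {q0, q3}
Size = 2

2


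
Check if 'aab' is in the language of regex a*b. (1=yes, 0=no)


Pattern: a*b
String: 'aab'
Pattern requires: zero or more 'a's followed by exactly one 'b'
Found 2 leading 'a's
Remaining: 'b'
Remaining is exactly 'b' -> match
Result: 1

1


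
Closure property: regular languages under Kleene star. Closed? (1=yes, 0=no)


Regular languages are closed under:
- Union (DFA product construction)
- Intersection (DFA product construction)
- Complement (swap accept/reject states)
- Concatenation (NFA construction)
- Kleene star (NFA construction)
Kleene star is in this list
Therefore: closed

1


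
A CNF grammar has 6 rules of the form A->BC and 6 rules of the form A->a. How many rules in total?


CNF allows two rule forms:
  A -> BC (binary): 6 rules
  A -> a (terminal): 6 rules
Total = 6 + 6 = 12

12


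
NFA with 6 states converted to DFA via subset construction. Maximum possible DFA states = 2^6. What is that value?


NFA has 6 states
Subset construction: each DFA state = subset of NFA states
Maximum subsets = 2^6
2^6 = 64

64


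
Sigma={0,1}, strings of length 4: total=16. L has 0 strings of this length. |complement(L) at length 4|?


Alphabet: {0,1}
String length: 4
Total strings of length 4 = 2^4 = 16
Strings in L = 0
Complement = total - |L|
= 16 - 0
= 16

16


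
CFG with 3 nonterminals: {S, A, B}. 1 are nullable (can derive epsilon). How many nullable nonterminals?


Nonterminals: {S, A, B}
A nonterminal is nullable if it can derive epsilon
Counting nullable nonterminals: 1
Total nullable = 1

1


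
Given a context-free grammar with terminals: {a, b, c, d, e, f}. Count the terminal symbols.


Terminal symbols: a, b, c, d, e, f
Counting each: a (#1), b (#2), c (#3), d (#4), e (#5), f (#6)
Total = 6

6


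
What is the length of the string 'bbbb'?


String: 'bbbb'
Counting characters:
  'b' appears 4 time(s)
Total length = 0 + 4 = 4

4


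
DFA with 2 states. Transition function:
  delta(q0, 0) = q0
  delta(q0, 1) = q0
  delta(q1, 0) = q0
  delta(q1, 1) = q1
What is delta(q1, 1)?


Looking up transition function:
delta(q1, 1) in the table
Row: q1, Column: 1
Result: q1

q1


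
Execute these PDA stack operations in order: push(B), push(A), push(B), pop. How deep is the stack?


Tracing stack operations:
  push(B) -> stack = [B], depth=1
  push(A) -> stack = [B,A], depth=2
  push(B) -> stack = [B,A,B], depth=3
  pop -> removed B, stack = [B,A], depth=2
Final depth = 2

2


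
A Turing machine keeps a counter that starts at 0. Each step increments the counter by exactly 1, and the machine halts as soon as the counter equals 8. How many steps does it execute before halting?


Counter starts at 0. Counting sequence:
  Step 1: counter = 1
  Step 2: counter = 2
  Step 3: counter = 3
  Step 4: counter = 4
  Step 5: counter = 5
  Step 6: counter = 6
  Step 7: counter = 7
  Step 8: counter = 8
Counter reached 8 -> halt
Total steps = 8

8


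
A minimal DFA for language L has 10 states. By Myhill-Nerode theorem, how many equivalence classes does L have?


Myhill-Nerode theorem:
Number of equivalence classes = number of states in minimal DFA
Minimal DFA states = 10
Therefore equivalence classes = 10

10


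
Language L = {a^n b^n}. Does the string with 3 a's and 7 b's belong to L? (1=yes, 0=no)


Language requires equal numbers of a's and b's
PDA pushes for each 'a', pops for each 'b'
Number of a's = 3
Number of b's = 7
3 != 7 -> Reject

0


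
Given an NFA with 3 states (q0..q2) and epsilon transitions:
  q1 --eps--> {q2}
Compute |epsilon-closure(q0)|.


Starting from q0
Initialize closure = {q0}
q0 has no outgoing epsilon transitions -> nothing to add
Final closure: {q0}
Size = 1

1


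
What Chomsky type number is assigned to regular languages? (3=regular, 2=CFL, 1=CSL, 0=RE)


Chomsky hierarchy levels:
  Type 3: Regular (DFA/NFA/regex)
  Type 2: Context-free (PDA)
  Type 1: Context-sensitive
  Type 0: Recursively enumerable (TM)
'regular' corresponds to Type 3

3


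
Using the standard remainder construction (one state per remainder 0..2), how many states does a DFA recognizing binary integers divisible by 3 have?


Divisibility by 3 is tracked via the remainder mod 3: 0, 1, ..., 2
The construction assigns one state to each remainder
Number of remainders = 3

3


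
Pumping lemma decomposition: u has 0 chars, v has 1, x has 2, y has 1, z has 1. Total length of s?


|s| = |u| + |v| + |x| + |y| + |z|
= 0 + 1 + 2 + 1 + 1
= 1 + 2 + 2
= 3 + 2
= 5

5


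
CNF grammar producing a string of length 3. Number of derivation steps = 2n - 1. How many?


Chomsky Normal Form derivation:
String length n = 3
Each step either:
  - Splits a nonterminal into two (n-1 such steps)
  - Converts a nonterminal to terminal (n such steps)
Total = (n-1) + n = 2n - 1
= 2(3) - 1
= 6 - 1
= 5

5


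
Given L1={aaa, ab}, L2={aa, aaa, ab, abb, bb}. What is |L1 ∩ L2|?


L1 = {aaa, ab}
L2 = {aa, aaa, ab, abb, bb}
Checking each string in L1 against L2:
  'aaa': in L2? Yes
  'ab': in L2? Yes
Intersection = {aaa, ab}
|L1 ∩ L2| = 2

2


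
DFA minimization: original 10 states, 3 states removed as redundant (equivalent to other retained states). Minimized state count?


Original DFA: 10 states
Redundant states removed: 3
Minimized states = original - removed
= 10 - 3
= 7

7


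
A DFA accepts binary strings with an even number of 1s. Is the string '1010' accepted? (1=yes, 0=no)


DFA has 2 states: q_even (start, accept=yes) and q_odd
Processing string '1010' character by character:
  Position 0: read '1', 1-count=1 -> q_odd
  Position 1: read '0', 1-count=1 -> q_odd (no change)
  Position 2: read '1', 1-count=2 -> q_even
  Position 3: read '0', 1-count=2 -> q_even (no change)
Final state: q_even, total 1s = 2 (even); the DFA requires an even count -> accept

1


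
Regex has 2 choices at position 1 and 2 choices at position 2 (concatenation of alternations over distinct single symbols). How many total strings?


First group: 2 alternatives
Second group: 2 alternatives
Concatenation: each choice from group 1 pairs with each from group 2
Total = 2 x 2 = 4

4


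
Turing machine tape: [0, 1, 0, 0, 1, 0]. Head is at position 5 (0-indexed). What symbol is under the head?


Tape: [0, 1, 0, 0, 1, 0]
Positions: 0 1 2 3 4 5
Values:    0 1 0 0 1 0
Head at position 5
tape[5] = 0

0


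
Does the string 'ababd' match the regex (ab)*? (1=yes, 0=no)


Pattern: (ab)*
String: 'ababd'
Pattern requires: zero or more repetitions of 'ab'
Length 5 is odd -> cannot be (ab)* -> no match
Result: 0

0


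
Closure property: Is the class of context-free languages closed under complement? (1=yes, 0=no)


CFL closure properties:
  Closed under: union, concatenation, Kleene star
  NOT closed under: intersection, complement
Operation 'complement' is in not-closed list -> No (not closed)

0


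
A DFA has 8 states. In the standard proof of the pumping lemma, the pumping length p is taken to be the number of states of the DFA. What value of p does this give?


Pumping lemma for regular languages (standard proof):
Take p = |Q|, the number of DFA states.
Any string of length >= |Q| passes through |Q|+1 states while reading its first |Q| symbols,
so by pigeonhole some state repeats, giving the loop that can be pumped.
Here |Q| = 8
Therefore the proof uses p = 8

8


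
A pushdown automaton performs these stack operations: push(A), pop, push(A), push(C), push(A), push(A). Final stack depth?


Tracing stack operations:
  push(A) -> stack = [A], depth=1
  pop -> removed A, stack = [], depth=0
  push(A) -> stack = [A], depth=1
  push(C) -> stack = [A,C], depth=2
  push(A) -> stack = [A,C,A], depth=3
  push(A) -> stack = [A,C,A,A], depth=4
Final depth = 4

4


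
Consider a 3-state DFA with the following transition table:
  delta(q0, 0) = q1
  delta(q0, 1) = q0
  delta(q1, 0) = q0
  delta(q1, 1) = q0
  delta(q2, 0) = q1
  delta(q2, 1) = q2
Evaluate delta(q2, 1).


Looking up transition function:
delta(q2, 1) in the table
Row: q2, Column: 1
Result: q2

q2


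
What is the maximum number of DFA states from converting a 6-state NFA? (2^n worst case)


NFA has 6 states
Subset construction: each DFA state = subset of NFA states
Maximum subsets = 2^6
2^6 = 64

64


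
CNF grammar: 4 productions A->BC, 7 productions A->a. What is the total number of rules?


CNF allows two rule forms:
  A -> BC (binary): 4 rules
  A -> a (terminal): 7 rules
Total = 4 + 7 = 11

11


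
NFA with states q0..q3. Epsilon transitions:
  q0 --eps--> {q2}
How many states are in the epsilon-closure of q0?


Starting from q0
Initialize closure = {q0}
Follow epsilon from q0 -> add q2
Final closure: {q0, q2}
Size = 2

2


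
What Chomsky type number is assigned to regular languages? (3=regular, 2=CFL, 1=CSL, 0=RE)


Chomsky hierarchy levels:
  Type 3: Regular (DFA/NFA/regex)
  Type 2: Context-free (PDA)
  Type 1: Context-sensitive
  Type 0: Recursively enumerable (TM)
'regular' corresponds to Type 3

3


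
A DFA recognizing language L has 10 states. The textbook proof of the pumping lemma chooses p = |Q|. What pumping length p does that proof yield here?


Pumping lemma for regular languages (standard proof):
Take p = |Q|, the number of DFA states.
Any string of length >= |Q| passes through |Q|+1 states while reading its first |Q| symbols,
so by pigeonhole some state repeats, giving the loop that can be pumped.
Here |Q| = 10
Therefore the proof uses p = 10

10


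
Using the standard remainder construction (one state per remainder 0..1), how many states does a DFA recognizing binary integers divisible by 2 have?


Divisibility by 2 is tracked via the remainder mod 2: 0, 1, ..., 1
The construction assigns one state to each remainder
Number of remainders = 2

2


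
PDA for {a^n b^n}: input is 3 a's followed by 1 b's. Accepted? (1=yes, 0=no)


Language requires equal numbers of a's and b's
PDA pushes for each 'a', pops for each 'b'
Number of a's = 3
Number of b's = 1
3 != 1 -> Reject

0


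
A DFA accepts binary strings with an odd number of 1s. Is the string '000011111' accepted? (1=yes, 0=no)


DFA has 2 states: q_even (start, accept=no) and q_odd
Processing string '000011111' character by character:
  Position 0: read '0', 1-count=0 -> q_even (no change)
  Position 1: read '0', 1-count=0 -> q_even (no change)
  Position 2: read '0', 1-count=0 -> q_even (no change)
  Position 3: read '0', 1-count=0 -> q_even (no change)
  Position 4: read '1', 1-count=1 -> q_odd
  Position 5: read '1', 1-count=2 -> q_even
  Position 6: read '1', 1-count=3 -> q_odd
  Position 7: read '1', 1-count=4 -> q_even
  Position 8: read '1', 1-count=5 -> q_odd
Final state: q_odd, total 1s = 5 (odd); the DFA requires an odd count -> accept

1


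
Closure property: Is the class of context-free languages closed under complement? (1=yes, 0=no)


CFL closure properties:
  Closed under: union, concatenation, Kleene star
  NOT closed under: intersection, complement
Operation 'complement' is in not-closed list -> No (not closed)

0


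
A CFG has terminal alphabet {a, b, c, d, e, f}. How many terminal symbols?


Terminal symbols: a, b, c, d, e, f
Counting each: a (#1), b (#2), c (#3), d (#4), e (#5), f (#6)
Total = 6

6


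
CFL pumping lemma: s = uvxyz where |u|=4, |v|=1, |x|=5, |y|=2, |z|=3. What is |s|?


|s| = |u| + |v| + |x| + |y| + |z|
= 4 + 1 + 5 + 2 + 3
= 5 + 5 + 5
= 10 + 5
= 15

15


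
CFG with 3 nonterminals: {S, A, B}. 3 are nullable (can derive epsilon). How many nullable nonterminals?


Nonterminals: {S, A, B}
A nonterminal is nullable if it can derive epsilon
Counting nullable nonterminals: 3
Total nullable = 3

3


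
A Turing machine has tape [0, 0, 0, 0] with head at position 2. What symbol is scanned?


Tape: [0, 0, 0, 0]
Positions: 0 1 2 3
Values:    0 0 0 0
Head at position 2
tape[2] = 0

0


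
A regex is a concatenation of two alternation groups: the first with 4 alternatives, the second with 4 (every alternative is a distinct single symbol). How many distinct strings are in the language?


First group: 4 alternatives
Second group: 4 alternatives
Concatenation: each choice from group 1 pairs with each from group 2
Total = 4 x 4 = 16

16


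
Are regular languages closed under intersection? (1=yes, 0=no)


Regular languages are closed under:
- Union (DFA product construction)
- Intersection (DFA product construction)
- Complement (swap accept/reject states)
- Concatenation (NFA construction)
- Kleene star (NFA construction)
intersection is in this list
Therefore: closed

1


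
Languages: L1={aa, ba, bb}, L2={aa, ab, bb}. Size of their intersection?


L1 = {aa, ba, bb}
L2 = {aa, ab, bb}
Checking each string in L1 against L2:
  'aa': in L2? Yes
  'ba': in L2? No
  'bb': in L2? Yes
Intersection = {aa, bb}
|L1 ∩ L2| = 2

2


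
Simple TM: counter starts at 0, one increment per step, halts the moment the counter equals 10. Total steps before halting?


Counter starts at 0. Counting sequence:
  Step 1: counter = 1
  Step 2: counter = 2
  Step 3: counter = 3
  Step 4: counter = 4
  Step 5: counter = 5
  Step 6: counter = 6
  ...
  Step 10: counter = 10
Counter reached 10 -> halt
Total steps = 10

10


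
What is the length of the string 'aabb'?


String: 'aabb'
Counting characters:
  'a' appears 2 time(s)
  'b' appears 2 time(s)
Total length = 2 + 2 = 4

4


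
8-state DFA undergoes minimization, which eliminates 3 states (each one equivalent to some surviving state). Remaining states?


Original DFA: 8 states
Redundant states removed: 3
Minimized states = original - removed
= 8 - 3
= 5

5


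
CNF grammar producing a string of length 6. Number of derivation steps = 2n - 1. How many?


Chomsky Normal Form derivation:
String length n = 6
Each step either:
  - Splits a nonterminal into two (n-1 such steps)
  - Converts a nonterminal to terminal (n such steps)
Total = (n-1) + n = 2n - 1
= 2(6) - 1
= 12 - 1
= 11

11


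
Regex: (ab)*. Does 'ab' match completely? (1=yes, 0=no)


Pattern: (ab)*
String: 'ab'
Pattern requires: zero or more repetitions of 'ab'
Pairs: ['ab']
All pairs are 'ab'? Yes
Result: 1

1


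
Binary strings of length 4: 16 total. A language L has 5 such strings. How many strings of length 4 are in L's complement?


Alphabet: {0,1}
String length: 4
Total strings of length 4 = 2^4 = 16
Strings in L = 5
Complement = total - |L|
= 16 - 5
= 11

11


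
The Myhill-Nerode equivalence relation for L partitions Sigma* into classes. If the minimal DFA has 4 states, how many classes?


Myhill-Nerode theorem:
Number of equivalence classes = number of states in minimal DFA
Minimal DFA states = 4
Therefore equivalence classes = 4

4


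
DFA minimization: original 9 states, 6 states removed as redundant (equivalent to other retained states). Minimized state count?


Original DFA: 9 states
Redundant states removed: 6
Minimized states = original - removed
= 9 - 6
= 3

3


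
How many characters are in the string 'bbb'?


String: 'bbb'
Counting characters:
  'b' appears 3 time(s)
Total length = 0 + 3 = 3

3


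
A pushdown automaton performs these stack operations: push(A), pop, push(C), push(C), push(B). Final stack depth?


Tracing stack operations:
  push(A) -> stack = [A], depth=1
  pop -> removed A, stack = [], depth=0
  push(C) -> stack = [C], depth=1
  push(C) -> stack = [C,C], depth=2
  push(B) -> stack = [C,C,B], depth=3
Final depth = 3

3


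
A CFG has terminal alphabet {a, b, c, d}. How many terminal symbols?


Terminal symbols: a, b, c, d
Counting each: a (#1), b (#2), c (#3), d (#4)
Total = 4

4


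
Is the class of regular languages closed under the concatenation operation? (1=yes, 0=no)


Regular languages are closed under:
- Union (DFA product construction)
- Intersection (DFA product construction)
- Complement (swap accept/reject states)
- Concatenation (NFA construction)
- Kleene star (NFA construction)
concatenation is in this list
Therefore: closed

1


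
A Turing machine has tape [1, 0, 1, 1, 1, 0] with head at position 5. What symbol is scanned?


Tape: [1, 0, 1, 1, 1, 0]
Positions: 0 1 2 3 4 5
Values:    1 0 1 1 1 0
Head at position 5
tape[5] = 0

0


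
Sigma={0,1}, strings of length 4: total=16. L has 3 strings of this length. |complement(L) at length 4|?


Alphabet: {0,1}
String length: 4
Total strings of length 4 = 2^4 = 16
Strings in L = 3
Complement = total - |L|
= 16 - 3
= 13

13


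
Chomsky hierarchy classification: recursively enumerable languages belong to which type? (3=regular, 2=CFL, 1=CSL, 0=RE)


Chomsky hierarchy levels:
  Type 3: Regular (DFA/NFA/regex)
  Type 2: Context-free (PDA)
  Type 1: Context-sensitive
  Type 0: Recursively enumerable (TM)
'recursively enumerable' corresponds to Type 0

0


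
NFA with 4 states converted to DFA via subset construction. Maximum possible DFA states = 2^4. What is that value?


NFA has 4 states
Subset construction: each DFA state = subset of NFA states
Maximum subsets = 2^4
2^4 = 16

16


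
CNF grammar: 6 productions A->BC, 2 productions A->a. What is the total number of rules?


CNF allows two rule forms:
  A -> BC (binary): 6 rules
  A -> a (terminal): 2 rules
Total = 6 + 2 = 8

8


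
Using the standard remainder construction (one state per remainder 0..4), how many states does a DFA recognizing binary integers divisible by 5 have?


Divisibility by 5 is tracked via the remainder mod 5: 0, 1, ..., 4
The construction assigns one state to each remainder
Number of remainders = 5

5


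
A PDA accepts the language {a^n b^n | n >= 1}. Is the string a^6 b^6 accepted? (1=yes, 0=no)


Language requires equal numbers of a's and b's
PDA pushes for each 'a', pops for each 'b'
Number of a's = 6
Number of b's = 6
6 == 6 -> Accept

1


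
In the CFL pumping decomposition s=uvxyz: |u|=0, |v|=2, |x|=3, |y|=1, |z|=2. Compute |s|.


|s| = |u| + |v| + |x| + |y| + |z|
= 0 + 2 + 3 + 1 + 2
= 2 + 3 + 3
= 5 + 3
= 8

8


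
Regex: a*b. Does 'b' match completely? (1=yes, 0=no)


Pattern: a*b
String: 'b'
Pattern requires: zero or more 'a's followed by exactly one 'b'
Found 0 leading 'a's
Remaining: 'b'
Remaining is exactly 'b' -> match
Result: 1

1


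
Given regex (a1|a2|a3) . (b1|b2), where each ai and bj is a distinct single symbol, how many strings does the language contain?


First group: 3 alternatives
Second group: 2 alternatives
Concatenation: each choice from group 1 pairs with each from group 2
Total = 3 x 2 = 6

6


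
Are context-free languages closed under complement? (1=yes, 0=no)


CFL closure properties:
  Closed under: union, concatenation, Kleene star
  NOT closed under: intersection, complement
Operation 'complement' is in not-closed list -> No (not closed)

0


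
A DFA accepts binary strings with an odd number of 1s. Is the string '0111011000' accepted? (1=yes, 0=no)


DFA has 2 states: q_even (start, accept=no) and q_odd
Processing string '0111011000' character by character:
  Position 0: read '0', 1-count=0 -> q_even (no change)
  Position 1: read '1', 1-count=1 -> q_odd
  Position 2: read '1', 1-count=2 -> q_even
  Position 3: read '1', 1-count=3 -> q_odd
  Position 4: read '0', 1-count=3 -> q_odd (no change)
  Position 5: read '1', 1-count=4 -> q_even
  Position 6: read '1', 1-count=5 -> q_odd
  Position 7: read '0', 1-count=5 -> q_odd (no change)
  Position 8: read '0', 1-count=5 -> q_odd (no change)
  Position 9: read '0', 1-count=5 -> q_odd (no change)
Final state: q_odd, total 1s = 5 (odd); the DFA requires an odd count -> accept

1


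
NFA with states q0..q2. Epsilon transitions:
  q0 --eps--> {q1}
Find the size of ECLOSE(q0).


Starting from q0
Initialize closure = {q0}
Follow epsilon from q0 -> add q1
Final closure: {q0, q1}
Size = 2

2


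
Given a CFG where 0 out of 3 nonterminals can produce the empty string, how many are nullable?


Nonterminals: {S, A, B}
A nonterminal is nullable if it can derive epsilon
Counting nullable nonterminals: 0
Total nullable = 0

0


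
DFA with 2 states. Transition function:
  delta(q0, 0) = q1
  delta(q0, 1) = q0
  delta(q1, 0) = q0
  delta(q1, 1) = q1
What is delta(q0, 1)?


Looking up transition function:
delta(q0, 1) in the table
Row: q0, Column: 1
Result: q0

q0


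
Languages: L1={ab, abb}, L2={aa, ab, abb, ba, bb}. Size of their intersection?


L1 = {ab, abb}
L2 = {aa, ab, abb, ba, bb}
Checking each string in L1 against L2:
  'ab': in L2? Yes
  'abb': in L2? Yes
Intersection = {ab, abb}
|L1 ∩ L2| = 2

2


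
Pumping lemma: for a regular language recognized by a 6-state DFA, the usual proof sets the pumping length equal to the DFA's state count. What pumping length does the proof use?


Pumping lemma for regular languages (standard proof):
Take p = |Q|, the number of DFA states.
Any string of length >= |Q| passes through |Q|+1 states while reading its first |Q| symbols,
so by pigeonhole some state repeats, giving the loop that can be pumped.
Here |Q| = 6
Therefore the proof uses p = 6

6


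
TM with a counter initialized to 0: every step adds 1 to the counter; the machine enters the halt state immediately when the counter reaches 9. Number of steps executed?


Counter starts at 0. Counting sequence:
  Step 1: counter = 1
  Step 2: counter = 2
  Step 3: counter = 3
  Step 4: counter = 4
  Step 5: counter = 5
  Step 6: counter = 6
  ...
  Step 9: counter = 9
Counter reached 9 -> halt
Total steps = 9

9


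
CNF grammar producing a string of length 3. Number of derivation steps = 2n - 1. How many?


Chomsky Normal Form derivation:
String length n = 3
Each step either:
  - Splits a nonterminal into two (n-1 such steps)
  - Converts a nonterminal to terminal (n such steps)
Total = (n-1) + n = 2n - 1
= 2(3) - 1
= 6 - 1
= 5

5


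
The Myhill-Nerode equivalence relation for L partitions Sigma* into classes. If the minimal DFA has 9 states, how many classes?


Myhill-Nerode theorem:
Number of equivalence classes = number of states in minimal DFA
Minimal DFA states = 9
Therefore equivalence classes = 9

9


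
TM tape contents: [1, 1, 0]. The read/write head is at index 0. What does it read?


Tape: [1, 1, 0]
Positions: 0 1 2
Values:    1 1 0
Head at position 0
tape[0] = 1

1


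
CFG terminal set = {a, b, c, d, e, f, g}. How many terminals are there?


Terminal symbols: a, b, c, d, e, f, g
Counting each: a (#1), b (#2), c (#3), d (#4), e (#5), f (#6), g (#7)
Total = 7

7


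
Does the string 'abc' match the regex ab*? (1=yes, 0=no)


Pattern: ab*
String: 'abc'
Pattern requires: exactly one 'a' followed by zero or more 'b's
First char is 'a' -> OK
Rest 'bc': all b's? No
Result: 0

0


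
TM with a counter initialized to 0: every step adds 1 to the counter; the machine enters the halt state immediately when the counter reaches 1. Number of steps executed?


Counter starts at 0. Counting sequence:
  Step 1: counter = 1
Counter reached 1 -> halt
Total steps = 1

1


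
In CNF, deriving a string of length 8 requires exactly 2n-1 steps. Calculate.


Chomsky Normal Form derivation:
String length n = 8
Each step either:
  - Splits a nonterminal into two (n-1 such steps)
  - Converts a nonterminal to terminal (n such steps)
Total = (n-1) + n = 2n - 1
= 2(8) - 1
= 16 - 1
= 15

15


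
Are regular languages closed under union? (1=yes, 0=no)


Regular languages are closed under:
- Union (DFA product construction)
- Intersection (DFA product construction)
- Complement (swap accept/reject states)
- Concatenation (NFA construction)
- Kleene star (NFA construction)
union is in this list
Therefore: closed

1


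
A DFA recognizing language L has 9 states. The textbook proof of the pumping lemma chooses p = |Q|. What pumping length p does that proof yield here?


Pumping lemma for regular languages (standard proof):
Take p = |Q|, the number of DFA states.
Any string of length >= |Q| passes through |Q|+1 states while reading its first |Q| symbols,
so by pigeonhole some state repeats, giving the loop that can be pumped.
Here |Q| = 9
Therefore the proof uses p = 9

9


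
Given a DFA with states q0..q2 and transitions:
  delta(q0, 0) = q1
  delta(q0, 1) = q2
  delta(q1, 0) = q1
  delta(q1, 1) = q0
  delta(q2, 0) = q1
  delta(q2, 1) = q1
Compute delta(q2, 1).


Looking up transition function:
delta(q2, 1) in the table
Row: q2, Column: 1
Result: q1

q1


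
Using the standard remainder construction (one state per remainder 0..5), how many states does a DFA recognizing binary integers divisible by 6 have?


Divisibility by 6 is tracked via the remainder mod 6: 0, 1, ..., 5
The construction assigns one state to each remainder
Number of remainders = 6

6


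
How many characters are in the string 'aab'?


String: 'aab'
Counting characters:
  'a' appears 2 time(s)
  'b' appears 1 time(s)
Total length = 2 + 1 = 3

3


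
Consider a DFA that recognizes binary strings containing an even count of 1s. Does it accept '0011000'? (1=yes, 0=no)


DFA has 2 states: q_even (start, accept=yes) and q_odd
Processing string '0011000' character by character:
  Position 0: read '0', 1-count=0 -> q_even (no change)
  Position 1: read '0', 1-count=0 -> q_even (no change)
  Position 2: read '1', 1-count=1 -> q_odd
  Position 3: read '1', 1-count=2 -> q_even
  Position 4: read '0', 1-count=2 -> q_even (no change)
  Position 5: read '0', 1-count=2 -> q_even (no change)
  Position 6: read '0', 1-count=2 -> q_even (no change)
Final state: q_even, total 1s = 2 (even); the DFA requires an even count -> accept

1


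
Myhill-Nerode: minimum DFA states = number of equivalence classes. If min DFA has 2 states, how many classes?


Myhill-Nerode theorem:
Number of equivalence classes = number of states in minimal DFA
Minimal DFA states = 2
Therefore equivalence classes = 2

2


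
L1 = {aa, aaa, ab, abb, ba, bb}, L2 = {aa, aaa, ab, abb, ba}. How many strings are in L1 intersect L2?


L1 = {aa, aaa, ab, abb, ba, bb}
L2 = {aa, aaa, ab, abb, ba}
Checking each string in L1 against L2:
  'aa': in L2? Yes
  'aaa': in L2? Yes
  'ab': in L2? Yes
  'abb': in L2? Yes
  'ba': in L2? Yes
  'bb': in L2? No
Intersection = {aa, aaa, ab, abb, ba}
|L1 ∩ L2| = 5

5


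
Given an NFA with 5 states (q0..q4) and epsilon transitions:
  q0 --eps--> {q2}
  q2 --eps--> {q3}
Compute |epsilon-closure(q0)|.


Starting from q0
Initialize closure = {q0}
Follow epsilon from q0 -> add q2
Follow epsilon from q2 -> add q3
Final closure: {q0, q2, q3}
Size = 3

3


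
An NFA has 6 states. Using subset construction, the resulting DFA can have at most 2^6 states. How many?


NFA has 6 states
Subset construction: each DFA state = subset of NFA states
Maximum subsets = 2^6
2^6 = 64

64


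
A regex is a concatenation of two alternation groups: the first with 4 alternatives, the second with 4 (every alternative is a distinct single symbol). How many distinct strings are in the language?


First group: 4 alternatives
Second group: 4 alternatives
Concatenation: each choice from group 1 pairs with each from group 2
Total = 4 x 4 = 16

16


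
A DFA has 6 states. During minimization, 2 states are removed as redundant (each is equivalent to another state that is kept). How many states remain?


Original DFA: 6 states
Redundant states removed: 2
Minimized states = original - removed
= 6 - 2
= 4

4


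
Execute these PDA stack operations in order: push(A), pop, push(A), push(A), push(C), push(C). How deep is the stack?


Tracing stack operations:
  push(A) -> stack = [A], depth=1
  pop -> removed A, stack = [], depth=0
  push(A) -> stack = [A], depth=1
  push(A) -> stack = [A,A], depth=2
  push(C) -> stack = [A,A,C], depth=3
  push(C) -> stack = [A,A,C,C], depth=4
Final depth = 4

4


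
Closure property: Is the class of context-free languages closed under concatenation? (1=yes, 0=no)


CFL closure properties:
  Closed under: union, concatenation, Kleene star
  NOT closed under: intersection, complement
Operation 'concatenation' is in closed list -> Yes (closed)

1


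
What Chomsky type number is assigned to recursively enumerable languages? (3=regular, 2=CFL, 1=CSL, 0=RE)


Chomsky hierarchy levels:
  Type 3: Regular (DFA/NFA/regex)
  Type 2: Context-free (PDA)
  Type 1: Context-sensitive
  Type 0: Recursively enumerable (TM)
'recursively enumerable' corresponds to Type 0

0


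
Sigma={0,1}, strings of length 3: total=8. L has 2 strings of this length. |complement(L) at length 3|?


Alphabet: {0,1}
String length: 3
Total strings of length 3 = 2^3 = 8
Strings in L = 2
Complement = total - |L|
= 8 - 2
= 6

6


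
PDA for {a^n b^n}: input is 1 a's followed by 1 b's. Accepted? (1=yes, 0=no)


Language requires equal numbers of a's and b's
PDA pushes for each 'a', pops for each 'b'
Number of a's = 1
Number of b's = 1
1 == 1 -> Accept

1


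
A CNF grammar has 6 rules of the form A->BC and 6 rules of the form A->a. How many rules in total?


CNF allows two rule forms:
  A -> BC (binary): 6 rules
  A -> a (terminal): 6 rules
Total = 6 + 6 = 12

12


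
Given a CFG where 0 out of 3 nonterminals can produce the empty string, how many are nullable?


Nonterminals: {S, A, B}
A nonterminal is nullable if it can derive epsilon
Counting nullable nonterminals: 0
Total nullable = 0

0


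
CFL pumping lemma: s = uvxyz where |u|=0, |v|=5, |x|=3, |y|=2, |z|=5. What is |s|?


|s| = |u| + |v| + |x| + |y| + |z|
= 0 + 5 + 3 + 2 + 5
= 5 + 3 + 7
= 8 + 7
= 15

15


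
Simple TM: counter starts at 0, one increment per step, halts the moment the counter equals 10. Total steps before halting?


Counter starts at 0. Counting sequence:
  Step 1: counter = 1
  Step 2: counter = 2
  Step 3: counter = 3
  Step 4: counter = 4
  Step 5: counter = 5
  Step 6: counter = 6
  ...
  Step 10: counter = 10
Counter reached 10 -> halt
Total steps = 10

10


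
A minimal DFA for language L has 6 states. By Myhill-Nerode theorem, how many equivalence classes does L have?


Myhill-Nerode theorem:
Number of equivalence classes = number of states in minimal DFA
Minimal DFA states = 6
Therefore equivalence classes = 6

6


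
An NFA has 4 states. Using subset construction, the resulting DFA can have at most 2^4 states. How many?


NFA has 4 states
Subset construction: each DFA state = subset of NFA states
Maximum subsets = 2^4
2^4 = 16

16


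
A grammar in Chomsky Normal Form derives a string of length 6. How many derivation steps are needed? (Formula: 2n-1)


Chomsky Normal Form derivation:
String length n = 6
Each step either:
  - Splits a nonterminal into two (n-1 such steps)
  - Converts a nonterminal to terminal (n such steps)
Total = (n-1) + n = 2n - 1
= 2(6) - 1
= 12 - 1
= 11

11


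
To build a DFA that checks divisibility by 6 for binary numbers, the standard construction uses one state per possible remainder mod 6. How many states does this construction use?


Divisibility by 6 is tracked via the remainder mod 6: 0, 1, ..., 5
The construction assigns one state to each remainder
Number of remainders = 6

6


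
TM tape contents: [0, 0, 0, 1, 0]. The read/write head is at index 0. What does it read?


Tape: [0, 0, 0, 1, 0]
Positions: 0 1 2 3 4
Values:    0 0 0 1 0
Head at position 0
tape[0] = 0

0


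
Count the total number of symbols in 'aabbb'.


String: 'aabbb'
Counting characters:
  'a' appears 2 time(s)
  'b' appears 3 time(s)
Total length = 2 + 3 = 5

5


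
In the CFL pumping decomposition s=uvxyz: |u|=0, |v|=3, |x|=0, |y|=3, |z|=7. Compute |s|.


|s| = |u| + |v| + |x| + |y| + |z|
= 0 + 3 + 0 + 3 + 7
= 3 + 0 + 10
= 3 + 10
= 13

13


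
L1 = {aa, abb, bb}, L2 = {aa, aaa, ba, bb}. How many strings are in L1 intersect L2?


L1 = {aa, abb, bb}
L2 = {aa, aaa, ba, bb}
Checking each string in L1 against L2:
  'aa': in L2? Yes
  'abb': in L2? No
  'bb': in L2? Yes
Intersection = {aa, bb}
|L1 ∩ L2| = 2

2


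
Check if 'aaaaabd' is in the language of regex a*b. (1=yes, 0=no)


Pattern: a*b
String: 'aaaaabd'
Pattern requires: zero or more 'a's followed by exactly one 'b'
Found 5 leading 'a's
Remaining: 'bd'
Remaining is not 'b' -> no match
Result: 0

0


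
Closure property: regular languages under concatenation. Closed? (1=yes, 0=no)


Regular languages are closed under:
- Union (DFA product construction)
- Intersection (DFA product construction)
- Complement (swap accept/reject states)
- Concatenation (NFA construction)
- Kleene star (NFA construction)
concatenation is in this list
Therefore: closed

1


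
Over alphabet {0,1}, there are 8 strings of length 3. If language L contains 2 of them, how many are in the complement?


Alphabet: {0,1}
String length: 3
Total strings of length 3 = 2^3 = 8
Strings in L = 2
Complement = total - |L|
= 8 - 2
= 6

6


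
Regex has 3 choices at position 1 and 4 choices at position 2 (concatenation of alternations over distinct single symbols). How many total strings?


First group: 3 alternatives
Second group: 4 alternatives
Concatenation: each choice from group 1 pairs with each from group 2
Total = 3 x 4 = 12

12


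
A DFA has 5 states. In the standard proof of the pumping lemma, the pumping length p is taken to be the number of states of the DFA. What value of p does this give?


Pumping lemma for regular languages (standard proof):
Take p = |Q|, the number of DFA states.
Any string of length >= |Q| passes through |Q|+1 states while reading its first |Q| symbols,
so by pigeonhole some state repeats, giving the loop that can be pumped.
Here |Q| = 5
Therefore the proof uses p = 5

5


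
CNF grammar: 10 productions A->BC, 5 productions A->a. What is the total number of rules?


CNF allows two rule forms:
  A -> BC (binary): 10 rules
  A -> a (terminal): 5 rules
Total = 10 + 5 = 15

15


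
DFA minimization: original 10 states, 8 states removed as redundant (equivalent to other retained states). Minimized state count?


Original DFA: 10 states
Redundant states removed: 8
Minimized states = original - removed
= 10 - 8
= 2

2


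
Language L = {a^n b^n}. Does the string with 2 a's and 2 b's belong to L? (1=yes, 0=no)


Language requires equal numbers of a's and b's
PDA pushes for each 'a', pops for each 'b'
Number of a's = 2
Number of b's = 2
2 == 2 -> Accept

1


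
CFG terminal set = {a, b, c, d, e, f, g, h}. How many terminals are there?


Terminal symbols: a, b, c, d, e, f, g, h
Counting each: a (#1), b (#2), c (#3), d (#4), e (#5), f (#6), g (#7), h (#8)
Total = 8

8


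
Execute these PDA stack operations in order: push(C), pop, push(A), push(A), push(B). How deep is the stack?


Tracing stack operations:
  push(C) -> stack = [C], depth=1
  pop -> removed C, stack = [], depth=0
  push(A) -> stack = [A], depth=1
  push(A) -> stack = [A,A], depth=2
  push(B) -> stack = [A,A,B], depth=3
Final depth = 3

3


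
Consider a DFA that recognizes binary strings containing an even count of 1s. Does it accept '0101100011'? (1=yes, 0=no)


DFA has 2 states: q_even (start, accept=yes) and q_odd
Processing string '0101100011' character by character:
  Position 0: read '0', 1-count=0 -> q_even (no change)
  Position 1: read '1', 1-count=1 -> q_odd
  Position 2: read '0', 1-count=1 -> q_odd (no change)
  Position 3: read '1', 1-count=2 -> q_even
  Position 4: read '1', 1-count=3 -> q_odd
  Position 5: read '0', 1-count=3 -> q_odd (no change)
  Position 6: read '0', 1-count=3 -> q_odd (no change)
  Position 7: read '0', 1-count=3 -> q_odd (no change)
  Position 8: read '1', 1-count=4 -> q_even
  Position 9: read '1', 1-count=5 -> q_odd
Final state: q_odd, total 1s = 5 (odd); the DFA requires an even count -> reject

0


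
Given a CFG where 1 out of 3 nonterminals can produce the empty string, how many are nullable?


Nonterminals: {S, A, B}
A nonterminal is nullable if it can derive epsilon
Counting nullable nonterminals: 1
Total nullable = 1

1
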